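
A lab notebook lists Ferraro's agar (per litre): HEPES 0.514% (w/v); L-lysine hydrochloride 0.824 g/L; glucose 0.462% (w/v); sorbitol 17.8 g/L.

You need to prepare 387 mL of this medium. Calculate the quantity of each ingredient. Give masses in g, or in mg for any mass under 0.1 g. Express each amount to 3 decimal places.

HEPES 1.989 g; L-lysine hydrochloride 0.319 g; glucose 1.788 g; sorbitol 6.889 g

Working volume: 387 mL = 0.387 L.
HEPES: 0.514% w/v = 5.14 g/L → 5.14 × 0.387 L = 1.989 g
L-lysine hydrochloride: 0.824 g/L × 0.387 L = 0.319 g
glucose: 0.462% w/v = 4.62 g/L → 4.62 × 0.387 L = 1.788 g
sorbitol: 17.8 g/L × 0.387 L = 6.889 g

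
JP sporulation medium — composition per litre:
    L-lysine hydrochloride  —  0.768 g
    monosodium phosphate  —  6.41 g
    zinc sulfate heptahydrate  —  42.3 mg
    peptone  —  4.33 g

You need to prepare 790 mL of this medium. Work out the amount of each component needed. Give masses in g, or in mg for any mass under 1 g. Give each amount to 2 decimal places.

L-lysine hydrochloride 606.72 mg; monosodium phosphate 5.06 g; zinc sulfate heptahydrate 33.42 mg; peptone 3.42 g

Scale factor = 790 mL / 1000 mL = 0.79.
L-lysine hydrochloride: 0.768 g × (790 mL / 1000 mL) = 0.60672 g = 606.72 mg
monosodium phosphate: 6.41 g × (790 mL / 1000 mL) = 5.06 g
zinc sulfate heptahydrate: 42.3 mg × (790 mL / 1000 mL) = 33.42 mg
peptone: 4.33 g × (790 mL / 1000 mL) = 3.42 g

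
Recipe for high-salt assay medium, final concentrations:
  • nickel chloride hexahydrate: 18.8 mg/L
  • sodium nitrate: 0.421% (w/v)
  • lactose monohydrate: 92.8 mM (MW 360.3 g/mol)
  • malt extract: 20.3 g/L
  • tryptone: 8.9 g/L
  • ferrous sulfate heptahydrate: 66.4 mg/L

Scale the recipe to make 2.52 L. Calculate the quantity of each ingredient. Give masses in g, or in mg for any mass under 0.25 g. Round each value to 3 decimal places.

nickel chloride hexahydrate 47.376 mg; sodium nitrate 10.609 g; lactose monohydrate 84.258 g; malt extract 51.156 g; tryptone 22.428 g; ferrous sulfate heptahydrate 167.328 mg

Working volume: 2.52 L.
nickel chloride hexahydrate: 18.8 mg/L × 2.52 L = 47.376 mg
sodium nitrate: 0.421 g per 100 mL × 2520 mL ÷ 100 = 10.609 g
lactose monohydrate: 92.8 mmol/L × 360.3 g/mol × 2.52 L ÷ 1000 = 84.258 g
malt extract: 20.3 g/L × 2.52 L = 51.156 g
tryptone: 8.9 g/L × 2.52 L = 22.428 g
ferrous sulfate heptahydrate: 66.4 mg/L × 2.52 L = 167.328 mg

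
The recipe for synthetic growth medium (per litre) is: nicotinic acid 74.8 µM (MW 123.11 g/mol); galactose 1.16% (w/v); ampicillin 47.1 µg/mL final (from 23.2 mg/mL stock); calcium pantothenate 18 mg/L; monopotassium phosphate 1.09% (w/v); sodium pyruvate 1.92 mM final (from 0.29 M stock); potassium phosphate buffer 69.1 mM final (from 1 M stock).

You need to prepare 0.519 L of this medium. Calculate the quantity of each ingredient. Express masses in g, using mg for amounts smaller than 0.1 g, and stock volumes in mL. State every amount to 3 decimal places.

Scale factor relative to 1 L: 0.519.
nicotinic acid: 74.8 µmol/L × 123.11 g/mol × 0.519 L ÷ 1000 = 4.779 mg
galactose: 1.16% w/v = 11.6 g/L → 11.6 × 0.519 L = 6.020 g
ampicillin: V = C2·V2/C1 = 47.1 µg/mL × 519 mL ÷ 23200 µg/mL = 1.054 mL
calcium pantothenate: 18 mg/L × 0.519 L = 9.342 mg
monopotassium phosphate: 1.09 g per 100 mL × 519 mL ÷ 100 = 5.657 g
sodium pyruvate: dilute stock: 1.92 mM × 519 mL ÷ 290 mM = 3.436 mL
potassium phosphate buffer: V = C2·V2/C1 = 69.1 mM × 519 mL ÷ 1000 mM = 35.863 mL

nicotinic acid 4.779 mg; galactose 6.020 g; ampicillin 1.054 mL; calcium pantothenate 9.342 mg; monopotassium phosphate 5.657 g; sodium pyruvate 3.436 mL; potassium phosphate buffer 35.863 mL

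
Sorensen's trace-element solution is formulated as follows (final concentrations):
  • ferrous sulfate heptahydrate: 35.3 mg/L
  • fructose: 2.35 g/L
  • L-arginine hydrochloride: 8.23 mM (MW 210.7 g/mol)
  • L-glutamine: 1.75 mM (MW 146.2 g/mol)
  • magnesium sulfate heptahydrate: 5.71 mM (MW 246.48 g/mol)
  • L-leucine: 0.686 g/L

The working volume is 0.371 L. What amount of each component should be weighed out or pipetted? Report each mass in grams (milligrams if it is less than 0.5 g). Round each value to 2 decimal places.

ferrous sulfate heptahydrate 13.10 mg; fructose 0.87 g; L-arginine hydrochloride 0.64 g; L-glutamine 94.92 mg; magnesium sulfate heptahydrate 0.52 g; L-leucine 254.51 mg

Working volume: 0.371 L.
ferrous sulfate heptahydrate: 35.3 mg/L × 0.371 L = 13.10 mg
fructose: 2.35 g/L × 0.371 L = 0.87 g
L-arginine hydrochloride: 8.23 mmol/L × 210.7 g/mol × 0.371 L ÷ 1000 = 0.64 g
L-glutamine: 1.75 mmol/L × 146.2 mg/mmol × 0.371 L = 94.92 mg
magnesium sulfate heptahydrate: 5.71 mmol/L × 246.48 g/mol × 0.371 L ÷ 1000 = 0.52 g
L-leucine: 0.686 g/L × 0.371 L = 0.254506 g = 254.51 mg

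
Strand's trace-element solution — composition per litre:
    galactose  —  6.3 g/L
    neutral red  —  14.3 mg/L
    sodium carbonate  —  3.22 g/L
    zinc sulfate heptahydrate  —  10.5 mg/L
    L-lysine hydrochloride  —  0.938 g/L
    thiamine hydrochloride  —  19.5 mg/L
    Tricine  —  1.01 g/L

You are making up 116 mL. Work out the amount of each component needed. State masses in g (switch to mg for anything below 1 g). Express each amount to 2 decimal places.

Working volume: 116 mL = 0.116 L.
galactose: 6.3 g/L × 0.116 L = 0.7308 g = 730.80 mg
neutral red: 14.3 mg/L × 0.116 L = 1.66 mg
sodium carbonate: 3.22 g/L × 0.116 L = 0.37352 g = 373.52 mg
zinc sulfate heptahydrate: 10.5 mg/L × 0.116 L = 1.22 mg
L-lysine hydrochloride: 0.938 g/L × 0.116 L = 0.108808 g = 108.81 mg
thiamine hydrochloride: 19.5 mg/L × 0.116 L = 2.26 mg
Tricine: 1.01 g/L × 0.116 L = 0.11716 g = 117.16 mg

galactose 730.80 mg; neutral red 1.66 mg; sodium carbonate 373.52 mg; zinc sulfate heptahydrate 1.22 mg; L-lysine hydrochloride 108.81 mg; thiamine hydrochloride 2.26 mg; Tricine 117.16 mg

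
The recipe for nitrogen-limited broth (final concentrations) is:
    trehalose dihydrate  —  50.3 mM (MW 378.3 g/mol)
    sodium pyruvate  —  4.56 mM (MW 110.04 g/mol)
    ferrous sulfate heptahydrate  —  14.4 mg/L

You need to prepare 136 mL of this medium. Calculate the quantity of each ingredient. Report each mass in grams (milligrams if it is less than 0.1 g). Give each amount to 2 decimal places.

Working volume: 136 mL = 0.136 L.
trehalose dihydrate: 50.3 mmol/L × 378.3 g/mol × 0.136 L ÷ 1000 = 2.59 g
sodium pyruvate: 4.56 mmol/L × 110.04 mg/mmol × 0.136 L = 68.24 mg
ferrous sulfate heptahydrate: 14.4 mg/L × 0.136 L = 1.96 mg

trehalose dihydrate 2.59 g; sodium pyruvate 68.24 mg; ferrous sulfate heptahydrate 1.96 mg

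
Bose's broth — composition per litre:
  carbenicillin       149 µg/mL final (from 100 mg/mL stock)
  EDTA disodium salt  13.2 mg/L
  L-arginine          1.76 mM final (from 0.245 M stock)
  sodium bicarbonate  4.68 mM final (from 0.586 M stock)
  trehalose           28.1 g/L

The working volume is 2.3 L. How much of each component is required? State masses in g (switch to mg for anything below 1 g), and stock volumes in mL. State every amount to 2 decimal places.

Working volume: 2.3 L.
carbenicillin: V = C2·V2/C1 = 149 µg/mL × 2300 mL ÷ 100000 µg/mL = 3.43 mL
EDTA disodium salt: 13.2 mg/L × 2.3 L = 30.36 mg
L-arginine: C1V1 = C2V2 → 1.76 mM × 2300 mL ÷ 245 mM = 16.52 mL
sodium bicarbonate: V = C2·V2/C1 = 4.68 mM × 2300 mL ÷ 586 mM = 18.37 mL
trehalose: 28.1 g/L × 2.3 L = 64.63 g

carbenicillin 3.43 mL; EDTA disodium salt 30.36 mg; L-arginine 16.52 mL; sodium bicarbonate 18.37 mL; trehalose 64.63 g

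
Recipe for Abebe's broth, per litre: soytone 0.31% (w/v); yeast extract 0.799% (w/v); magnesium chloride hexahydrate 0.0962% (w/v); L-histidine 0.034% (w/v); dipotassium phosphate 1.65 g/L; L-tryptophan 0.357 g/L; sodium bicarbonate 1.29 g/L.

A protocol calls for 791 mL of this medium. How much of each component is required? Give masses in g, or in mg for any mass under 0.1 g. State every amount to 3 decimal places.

Working volume: 791 mL = 0.791 L.
soytone: 0.31% w/v = 3.1 g/L → 3.1 × 0.791 L = 2.452 g
yeast extract: 0.799% w/v = 7.99 g/L → 7.99 × 0.791 L = 6.320 g
magnesium chloride hexahydrate: 0.0962 g per 100 mL × 791 mL ÷ 100 = 0.761 g
L-histidine: 0.034% w/v = 0.34 g/L → 0.34 × 0.791 L = 0.269 g
dipotassium phosphate: 1.65 g/L × 0.791 L = 1.305 g
L-tryptophan: 0.357 g/L × 0.791 L = 0.282 g
sodium bicarbonate: 1.29 g/L × 0.791 L = 1.020 g

soytone 2.452 g; yeast extract 6.320 g; magnesium chloride hexahydrate 0.761 g; L-histidine 0.269 g; dipotassium phosphate 1.305 g; L-tryptophan 0.282 g; sodium bicarbonate 1.020 g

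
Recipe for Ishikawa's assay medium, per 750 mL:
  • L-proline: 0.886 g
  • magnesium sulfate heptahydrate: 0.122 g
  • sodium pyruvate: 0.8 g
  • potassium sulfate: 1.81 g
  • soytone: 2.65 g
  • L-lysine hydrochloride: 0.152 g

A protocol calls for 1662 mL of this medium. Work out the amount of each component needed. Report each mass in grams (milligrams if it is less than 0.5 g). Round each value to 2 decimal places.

Ratio of target to recipe volume: 1662 / 750 = 2.216.
L-proline: 0.886 g × (1662 mL / 750 mL) = 1.96 g
magnesium sulfate heptahydrate: 0.122 g × (1662 mL / 750 mL) = 0.270352 g = 270.35 mg
sodium pyruvate: 0.8 g × (1662 mL / 750 mL) = 1.77 g
potassium sulfate: 1.81 g × (1662 mL / 750 mL) = 4.01 g
soytone: 2.65 g × (1662 mL / 750 mL) = 5.87 g
L-lysine hydrochloride: 0.152 g × (1662 mL / 750 mL) = 0.336832 g = 336.83 mg

L-proline 1.96 g; magnesium sulfate heptahydrate 270.35 mg; sodium pyruvate 1.77 g; potassium sulfate 4.01 g; soytone 5.87 g; L-lysine hydrochloride 336.83 mg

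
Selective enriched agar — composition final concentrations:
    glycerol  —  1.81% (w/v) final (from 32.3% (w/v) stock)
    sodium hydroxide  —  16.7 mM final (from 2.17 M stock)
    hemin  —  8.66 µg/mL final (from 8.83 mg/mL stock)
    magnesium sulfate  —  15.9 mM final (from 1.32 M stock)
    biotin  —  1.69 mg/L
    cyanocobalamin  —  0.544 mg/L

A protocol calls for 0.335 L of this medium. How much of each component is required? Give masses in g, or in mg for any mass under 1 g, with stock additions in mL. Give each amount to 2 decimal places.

Working volume: 0.335 L.
glycerol: C1V1 = C2V2 → 1.81% ÷ 32.3% × 335 mL = 18.77 mL
sodium hydroxide: C1V1 = C2V2 → 16.7 mM × 335 mL ÷ 2170 mM = 2.58 mL
hemin: dilute stock: 8.66 µg/mL × 335 mL ÷ 8830 µg/mL = 0.33 mL
magnesium sulfate: dilute stock: 15.9 mM × 335 mL ÷ 1320 mM = 4.04 mL
biotin: 1.69 mg/L × 0.335 L = 0.57 mg
cyanocobalamin: 0.544 mg/L × 0.335 L = 0.18 mg

glycerol 18.77 mL; sodium hydroxide 2.58 mL; hemin 0.33 mL; magnesium sulfate 4.04 mL; biotin 0.57 mg; cyanocobalamin 0.18 mg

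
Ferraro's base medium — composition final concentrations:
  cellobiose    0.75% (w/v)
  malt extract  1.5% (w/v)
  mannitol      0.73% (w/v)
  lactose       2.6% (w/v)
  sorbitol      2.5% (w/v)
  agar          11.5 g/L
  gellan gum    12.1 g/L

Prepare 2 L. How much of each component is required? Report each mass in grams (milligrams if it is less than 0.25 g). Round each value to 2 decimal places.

cellobiose 15.00 g; malt extract 30.00 g; mannitol 14.60 g; lactose 52.00 g; sorbitol 50.00 g; agar 23.00 g; gellan gum 24.20 g

Working volume: 2 L.
cellobiose: 0.75% w/v = 7.5 g/L → 7.5 × 2 L = 15.00 g
malt extract: 1.5 g per 100 mL × 2000 mL ÷ 100 = 30.00 g
mannitol: 0.73 g per 100 mL × 2000 mL ÷ 100 = 14.60 g
lactose: 2.6% w/v = 26 g/L → 26 × 2 L = 52.00 g
sorbitol: 2.5 g per 100 mL × 2000 mL ÷ 100 = 50.00 g
agar: 11.5 g/L × 2 L = 23.00 g
gellan gum: 12.1 g/L × 2 L = 24.20 g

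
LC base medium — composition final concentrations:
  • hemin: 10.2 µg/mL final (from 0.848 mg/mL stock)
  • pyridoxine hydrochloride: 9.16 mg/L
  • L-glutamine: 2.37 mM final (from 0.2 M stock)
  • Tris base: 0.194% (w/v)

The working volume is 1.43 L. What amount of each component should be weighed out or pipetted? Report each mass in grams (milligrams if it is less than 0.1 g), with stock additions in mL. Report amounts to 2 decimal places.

hemin 17.20 mL; pyridoxine hydrochloride 13.10 mg; L-glutamine 16.95 mL; Tris base 2.77 g

Working volume: 1.43 L.
hemin: C1V1 = C2V2 → 10.2 µg/mL × 1430 mL ÷ 848 µg/mL = 17.20 mL
pyridoxine hydrochloride: 9.16 mg/L × 1.43 L = 13.10 mg
L-glutamine: C1V1 = C2V2 → 2.37 mM × 1430 mL ÷ 200 mM = 16.95 mL
Tris base: 0.194% w/v = 1.94 g/L → 1.94 × 1.43 L = 2.77 g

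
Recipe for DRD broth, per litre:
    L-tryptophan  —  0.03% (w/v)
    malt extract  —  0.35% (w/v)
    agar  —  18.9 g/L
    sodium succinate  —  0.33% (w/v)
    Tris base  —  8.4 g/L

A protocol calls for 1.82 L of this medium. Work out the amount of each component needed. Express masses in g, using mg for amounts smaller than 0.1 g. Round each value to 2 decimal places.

Scale factor relative to 1 L: 1.82.
L-tryptophan: 0.03% w/v = 0.3 g/L → 0.3 × 1.82 L = 0.55 g
malt extract: 0.35 g per 100 mL × 1820 mL ÷ 100 = 6.37 g
agar: 18.9 g/L × 1.82 L = 34.40 g
sodium succinate: 0.33 g per 100 mL × 1820 mL ÷ 100 = 6.01 g
Tris base: 8.4 g/L × 1.82 L = 15.29 g

L-tryptophan 0.55 g; malt extract 6.37 g; agar 34.40 g; sodium succinate 6.01 g; Tris base 15.29 g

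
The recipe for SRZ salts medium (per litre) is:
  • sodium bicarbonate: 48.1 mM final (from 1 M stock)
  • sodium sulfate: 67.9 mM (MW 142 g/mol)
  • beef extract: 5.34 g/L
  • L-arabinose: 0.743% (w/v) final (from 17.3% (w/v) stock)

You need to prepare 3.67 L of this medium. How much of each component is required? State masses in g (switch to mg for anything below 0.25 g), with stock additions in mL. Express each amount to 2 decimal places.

sodium bicarbonate 176.53 mL; sodium sulfate 35.39 g; beef extract 19.60 g; L-arabinose 157.62 mL

Working volume: 3.67 L.
sodium bicarbonate: C1V1 = C2V2 → 48.1 mM × 3670 mL ÷ 1000 mM = 176.53 mL
sodium sulfate: 67.9 mmol/L × 142 g/mol × 3.67 L ÷ 1000 = 35.39 g
beef extract: 5.34 g/L × 3.67 L = 19.60 g
L-arabinose: dilute stock: 0.743% ÷ 17.3% × 3670 mL = 157.62 mL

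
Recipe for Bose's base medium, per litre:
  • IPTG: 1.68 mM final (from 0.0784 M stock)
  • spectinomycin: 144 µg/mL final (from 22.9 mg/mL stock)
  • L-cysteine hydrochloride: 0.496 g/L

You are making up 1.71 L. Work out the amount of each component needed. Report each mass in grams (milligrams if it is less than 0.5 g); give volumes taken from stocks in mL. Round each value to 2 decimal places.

IPTG 36.64 mL; spectinomycin 10.75 mL; L-cysteine hydrochloride 0.85 g

Working volume: 1.71 L.
IPTG: C1V1 = C2V2 → 1.68 mM × 1710 mL ÷ 78.4 mM = 36.64 mL
spectinomycin: dilute stock: 144 µg/mL × 1710 mL ÷ 22900 µg/mL = 10.75 mL
L-cysteine hydrochloride: 0.496 g/L × 1.71 L = 0.85 g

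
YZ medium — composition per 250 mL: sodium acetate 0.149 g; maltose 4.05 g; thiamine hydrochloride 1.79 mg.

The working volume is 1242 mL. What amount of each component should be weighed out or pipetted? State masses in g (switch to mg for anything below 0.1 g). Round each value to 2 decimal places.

Ratio of target to recipe volume: 1242 / 250 = 4.968.
sodium acetate: 0.149 g × (1242 mL / 250 mL) = 0.74 g
maltose: 4.05 g × (1242 mL / 250 mL) = 20.12 g
thiamine hydrochloride: 1.79 mg × (1242 mL / 250 mL) = 8.89 mg

sodium acetate 0.74 g; maltose 20.12 g; thiamine hydrochloride 8.89 mg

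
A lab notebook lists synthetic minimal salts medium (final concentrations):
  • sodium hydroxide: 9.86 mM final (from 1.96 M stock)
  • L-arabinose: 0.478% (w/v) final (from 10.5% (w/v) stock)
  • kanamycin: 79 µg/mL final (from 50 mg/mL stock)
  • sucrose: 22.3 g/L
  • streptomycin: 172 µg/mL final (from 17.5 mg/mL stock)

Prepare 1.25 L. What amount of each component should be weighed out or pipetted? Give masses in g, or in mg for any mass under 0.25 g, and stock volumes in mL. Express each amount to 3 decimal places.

Working volume: 1.25 L.
sodium hydroxide: V = C2·V2/C1 = 9.86 mM × 1250 mL ÷ 1960 mM = 6.288 mL
L-arabinose: C1V1 = C2V2 → 0.478% ÷ 10.5% × 1250 mL = 56.905 mL
kanamycin: dilute stock: 79 µg/mL × 1250 mL ÷ 50000 µg/mL = 1.975 mL
sucrose: 22.3 g/L × 1.25 L = 27.875 g
streptomycin: V = C2·V2/C1 = 172 µg/mL × 1250 mL ÷ 17500 µg/mL = 12.286 mL

sodium hydroxide 6.288 mL; L-arabinose 56.905 mL; kanamycin 1.975 mL; sucrose 27.875 g; streptomycin 12.286 mL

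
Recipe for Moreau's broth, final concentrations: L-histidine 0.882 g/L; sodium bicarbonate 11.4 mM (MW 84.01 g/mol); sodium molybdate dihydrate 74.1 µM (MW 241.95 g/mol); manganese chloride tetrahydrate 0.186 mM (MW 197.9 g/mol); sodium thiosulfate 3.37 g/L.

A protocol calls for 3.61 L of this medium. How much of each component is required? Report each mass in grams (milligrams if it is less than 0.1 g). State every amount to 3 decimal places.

Working volume: 3.61 L.
L-histidine: 0.882 g/L × 3.61 L = 3.184 g
sodium bicarbonate: 11.4 mmol/L × 84.01 g/mol × 3.61 L ÷ 1000 = 3.457 g
sodium molybdate dihydrate: 74.1 µmol/L × 241.95 g/mol × 3.61 L ÷ 1000 = 64.722 mg
manganese chloride tetrahydrate: 0.186 mmol/L × 197.9 g/mol × 3.61 L ÷ 1000 = 0.133 g
sodium thiosulfate: 3.37 g/L × 3.61 L = 12.166 g

L-histidine 3.184 g; sodium bicarbonate 3.457 g; sodium molybdate dihydrate 64.722 mg; manganese chloride tetrahydrate 0.133 g; sodium thiosulfate 12.166 g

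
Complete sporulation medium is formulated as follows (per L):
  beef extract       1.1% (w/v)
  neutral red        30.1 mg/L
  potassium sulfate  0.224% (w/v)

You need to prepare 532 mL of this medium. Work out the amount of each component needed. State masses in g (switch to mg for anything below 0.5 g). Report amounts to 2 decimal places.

Scale factor relative to 1 L: 0.532.
beef extract: 1.1 g per 100 mL × 532 mL ÷ 100 = 5.85 g
neutral red: 30.1 mg/L × 0.532 L = 16.01 mg
potassium sulfate: 0.224 g per 100 mL × 532 mL ÷ 100 = 1.19 g

beef extract 5.85 g; neutral red 16.01 mg; potassium sulfate 1.19 g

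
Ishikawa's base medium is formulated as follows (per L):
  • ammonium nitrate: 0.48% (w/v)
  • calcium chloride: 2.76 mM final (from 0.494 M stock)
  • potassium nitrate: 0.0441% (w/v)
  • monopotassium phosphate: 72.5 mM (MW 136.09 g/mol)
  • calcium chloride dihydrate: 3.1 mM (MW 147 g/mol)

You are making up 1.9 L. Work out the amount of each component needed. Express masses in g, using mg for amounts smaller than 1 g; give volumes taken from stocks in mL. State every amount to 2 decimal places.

Scale factor relative to 1 L: 1.9.
ammonium nitrate: 0.48 g per 100 mL × 1900 mL ÷ 100 = 9.12 g
calcium chloride: dilute stock: 2.76 mM × 1900 mL ÷ 494 mM = 10.62 mL
potassium nitrate: 0.0441% w/v = 0.441 g/L → 0.441 × 1.9 L = 0.8379 g = 837.90 mg
monopotassium phosphate: 72.5 mmol/L × 136.09 g/mol × 1.9 L ÷ 1000 = 18.75 g
calcium chloride dihydrate: 3.1 mmol/L × 147 mg/mmol × 1.9 L = 865.83 mg

ammonium nitrate 9.12 g; calcium chloride 10.62 mL; potassium nitrate 837.90 mg; monopotassium phosphate 18.75 g; calcium chloride dihydrate 865.83 mg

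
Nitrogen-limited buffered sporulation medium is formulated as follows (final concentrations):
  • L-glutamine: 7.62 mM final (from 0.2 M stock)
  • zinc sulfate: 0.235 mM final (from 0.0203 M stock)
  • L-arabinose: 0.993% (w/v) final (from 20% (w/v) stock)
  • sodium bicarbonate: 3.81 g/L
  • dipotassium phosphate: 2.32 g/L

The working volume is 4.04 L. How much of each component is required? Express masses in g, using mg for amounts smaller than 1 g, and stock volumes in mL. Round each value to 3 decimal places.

Scale factor relative to 1 L: 4.04.
L-glutamine: C1V1 = C2V2 → 7.62 mM × 4040 mL ÷ 200 mM = 153.924 mL
zinc sulfate: V = C2·V2/C1 = 0.235 mM × 4040 mL ÷ 20.3 mM = 46.768 mL
L-arabinose: dilute stock: 0.993% ÷ 20% × 4040 mL = 200.586 mL
sodium bicarbonate: 3.81 g/L × 4.04 L = 15.392 g
dipotassium phosphate: 2.32 g/L × 4.04 L = 9.373 g

L-glutamine 153.924 mL; zinc sulfate 46.768 mL; L-arabinose 200.586 mL; sodium bicarbonate 15.392 g; dipotassium phosphate 9.373 g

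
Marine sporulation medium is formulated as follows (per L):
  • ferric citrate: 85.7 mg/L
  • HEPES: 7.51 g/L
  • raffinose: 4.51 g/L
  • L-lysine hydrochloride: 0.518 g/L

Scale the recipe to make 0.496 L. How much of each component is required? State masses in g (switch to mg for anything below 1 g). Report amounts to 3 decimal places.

ferric citrate 42.507 mg; HEPES 3.725 g; raffinose 2.237 g; L-lysine hydrochloride 256.928 mg

Scale factor relative to 1 L: 0.496.
ferric citrate: 85.7 mg/L × 0.496 L = 42.507 mg
HEPES: 7.51 g/L × 0.496 L = 3.725 g
raffinose: 4.51 g/L × 0.496 L = 2.237 g
L-lysine hydrochloride: 0.518 g/L × 0.496 L = 0.256928 g = 256.928 mg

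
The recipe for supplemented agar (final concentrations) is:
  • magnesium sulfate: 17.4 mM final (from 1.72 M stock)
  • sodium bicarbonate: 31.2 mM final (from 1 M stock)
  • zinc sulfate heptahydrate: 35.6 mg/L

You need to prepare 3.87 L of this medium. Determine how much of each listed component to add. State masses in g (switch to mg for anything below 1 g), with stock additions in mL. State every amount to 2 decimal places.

magnesium sulfate 39.15 mL; sodium bicarbonate 120.74 mL; zinc sulfate heptahydrate 137.77 mg

Scale factor relative to 1 L: 3.87.
magnesium sulfate: C1V1 = C2V2 → 17.4 mM × 3870 mL ÷ 1720 mM = 39.15 mL
sodium bicarbonate: C1V1 = C2V2 → 31.2 mM × 3870 mL ÷ 1000 mM = 120.74 mL
zinc sulfate heptahydrate: 35.6 mg/L × 3.87 L = 137.77 mg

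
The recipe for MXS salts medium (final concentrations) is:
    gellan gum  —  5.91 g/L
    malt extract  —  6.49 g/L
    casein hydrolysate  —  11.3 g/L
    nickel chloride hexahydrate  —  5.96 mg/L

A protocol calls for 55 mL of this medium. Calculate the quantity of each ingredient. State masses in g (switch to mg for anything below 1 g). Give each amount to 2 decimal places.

gellan gum 325.05 mg; malt extract 356.95 mg; casein hydrolysate 621.50 mg; nickel chloride hexahydrate 0.33 mg

Scale factor relative to 1 L: 0.055.
gellan gum: 5.91 g/L × 0.055 L = 0.32505 g = 325.05 mg
malt extract: 6.49 g/L × 0.055 L = 0.35695 g = 356.95 mg
casein hydrolysate: 11.3 g/L × 0.055 L = 0.6215 g = 621.50 mg
nickel chloride hexahydrate: 5.96 mg/L × 0.055 L = 0.33 mg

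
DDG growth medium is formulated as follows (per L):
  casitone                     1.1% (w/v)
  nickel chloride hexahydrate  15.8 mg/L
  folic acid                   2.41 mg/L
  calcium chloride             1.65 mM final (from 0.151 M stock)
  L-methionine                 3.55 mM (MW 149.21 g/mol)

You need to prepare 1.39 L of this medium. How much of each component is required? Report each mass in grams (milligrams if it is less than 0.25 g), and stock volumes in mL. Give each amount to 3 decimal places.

Working volume: 1.39 L.
casitone: 1.1 g per 100 mL × 1390 mL ÷ 100 = 15.290 g
nickel chloride hexahydrate: 15.8 mg/L × 1.39 L = 21.962 mg
folic acid: 2.41 mg/L × 1.39 L = 3.350 mg
calcium chloride: dilute stock: 1.65 mM × 1390 mL ÷ 151 mM = 15.189 mL
L-methionine: 3.55 mmol/L × 149.21 g/mol × 1.39 L ÷ 1000 = 0.736 g

casitone 15.290 g; nickel chloride hexahydrate 21.962 mg; folic acid 3.350 mg; calcium chloride 15.189 mL; L-methionine 0.736 g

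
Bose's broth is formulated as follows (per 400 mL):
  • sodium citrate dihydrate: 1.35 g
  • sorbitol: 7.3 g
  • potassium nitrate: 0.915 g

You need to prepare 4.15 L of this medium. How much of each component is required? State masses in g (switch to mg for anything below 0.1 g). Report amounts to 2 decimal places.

Ratio of target to recipe volume: 4150 / 400 = 10.375.
sodium citrate dihydrate: 1.35 g × (4150 mL / 400 mL) = 14.01 g
sorbitol: 7.3 g × (4150 mL / 400 mL) = 75.74 g
potassium nitrate: 0.915 g × (4150 mL / 400 mL) = 9.49 g

sodium citrate dihydrate 14.01 g; sorbitol 75.74 g; potassium nitrate 9.49 g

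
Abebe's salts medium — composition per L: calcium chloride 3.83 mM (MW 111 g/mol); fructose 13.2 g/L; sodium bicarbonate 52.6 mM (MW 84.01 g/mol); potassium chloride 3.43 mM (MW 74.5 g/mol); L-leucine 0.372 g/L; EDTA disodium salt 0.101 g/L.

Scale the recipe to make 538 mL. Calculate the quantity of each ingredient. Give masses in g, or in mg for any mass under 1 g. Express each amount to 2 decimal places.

Working volume: 538 mL = 0.538 L.
calcium chloride: 3.83 mmol/L × 111 mg/mmol × 0.538 L = 228.72 mg
fructose: 13.2 g/L × 0.538 L = 7.10 g
sodium bicarbonate: 52.6 mmol/L × 84.01 g/mol × 0.538 L ÷ 1000 = 2.38 g
potassium chloride: 3.43 mmol/L × 74.5 mg/mmol × 0.538 L = 137.48 mg
L-leucine: 0.372 g/L × 0.538 L = 0.200136 g = 200.14 mg
EDTA disodium salt: 0.101 g/L × 0.538 L = 0.054338 g = 54.34 mg

calcium chloride 228.72 mg; fructose 7.10 g; sodium bicarbonate 2.38 g; potassium chloride 137.48 mg; L-leucine 200.14 mg; EDTA disodium salt 54.34 mg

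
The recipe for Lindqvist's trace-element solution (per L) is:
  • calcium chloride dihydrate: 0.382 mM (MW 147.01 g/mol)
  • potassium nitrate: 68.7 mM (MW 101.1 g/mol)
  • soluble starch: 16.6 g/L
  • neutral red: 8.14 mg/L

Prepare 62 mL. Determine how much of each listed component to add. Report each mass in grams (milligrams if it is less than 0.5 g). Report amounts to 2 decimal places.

calcium chloride dihydrate 3.48 mg; potassium nitrate 430.63 mg; soluble starch 1.03 g; neutral red 0.50 mg

Scale factor relative to 1 L: 0.062.
calcium chloride dihydrate: 0.382 mmol/L × 147.01 mg/mmol × 0.062 L = 3.48 mg
potassium nitrate: 68.7 mmol/L × 101.1 mg/mmol × 0.062 L = 430.63 mg
soluble starch: 16.6 g/L × 0.062 L = 1.03 g
neutral red: 8.14 mg/L × 0.062 L = 0.50 mg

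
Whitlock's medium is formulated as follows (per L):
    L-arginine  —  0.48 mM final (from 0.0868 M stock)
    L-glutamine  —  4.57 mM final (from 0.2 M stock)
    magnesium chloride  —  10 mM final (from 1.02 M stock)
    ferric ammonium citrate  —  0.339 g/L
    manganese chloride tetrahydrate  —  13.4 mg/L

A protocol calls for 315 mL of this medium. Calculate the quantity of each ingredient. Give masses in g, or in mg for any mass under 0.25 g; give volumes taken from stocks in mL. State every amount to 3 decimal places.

L-arginine 1.742 mL; L-glutamine 7.198 mL; magnesium chloride 3.088 mL; ferric ammonium citrate 106.785 mg; manganese chloride tetrahydrate 4.221 mg

Scale factor relative to 1 L: 0.315.
L-arginine: C1V1 = C2V2 → 0.48 mM × 315 mL ÷ 86.8 mM = 1.742 mL
L-glutamine: C1V1 = C2V2 → 4.57 mM × 315 mL ÷ 200 mM = 7.198 mL
magnesium chloride: V = C2·V2/C1 = 10 mM × 315 mL ÷ 1020 mM = 3.088 mL
ferric ammonium citrate: 0.339 g/L × 0.315 L = 0.106785 g = 106.785 mg
manganese chloride tetrahydrate: 13.4 mg/L × 0.315 L = 4.221 mg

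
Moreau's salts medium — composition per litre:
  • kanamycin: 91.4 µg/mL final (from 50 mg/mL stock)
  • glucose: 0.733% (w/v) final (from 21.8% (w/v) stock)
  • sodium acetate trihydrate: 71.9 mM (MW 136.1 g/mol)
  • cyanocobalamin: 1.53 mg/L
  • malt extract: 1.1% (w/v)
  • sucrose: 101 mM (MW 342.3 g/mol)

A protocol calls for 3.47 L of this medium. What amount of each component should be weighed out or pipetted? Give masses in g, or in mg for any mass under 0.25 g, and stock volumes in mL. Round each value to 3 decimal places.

Scale factor relative to 1 L: 3.47.
kanamycin: dilute stock: 91.4 µg/mL × 3470 mL ÷ 50000 µg/mL = 6.343 mL
glucose: V = C2·V2/C1 = 0.733% ÷ 21.8% × 3470 mL = 116.675 mL
sodium acetate trihydrate: 71.9 mmol/L × 136.1 g/mol × 3.47 L ÷ 1000 = 33.956 g
cyanocobalamin: 1.53 mg/L × 3.47 L = 5.309 mg
malt extract: 1.1% w/v = 11 g/L → 11 × 3.47 L = 38.170 g
sucrose: 101 mmol/L × 342.3 g/mol × 3.47 L ÷ 1000 = 119.966 g

kanamycin 6.343 mL; glucose 116.675 mL; sodium acetate trihydrate 33.956 g; cyanocobalamin 5.309 mg; malt extract 38.170 g; sucrose 119.966 g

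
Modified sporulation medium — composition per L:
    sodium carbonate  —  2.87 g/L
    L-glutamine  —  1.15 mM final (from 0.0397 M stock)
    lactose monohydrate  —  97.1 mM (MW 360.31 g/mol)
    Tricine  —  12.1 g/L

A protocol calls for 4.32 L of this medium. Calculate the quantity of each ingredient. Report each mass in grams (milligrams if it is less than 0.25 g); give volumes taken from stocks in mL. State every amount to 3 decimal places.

sodium carbonate 12.398 g; L-glutamine 125.139 mL; lactose monohydrate 151.140 g; Tricine 52.272 g

Working volume: 4.32 L.
sodium carbonate: 2.87 g/L × 4.32 L = 12.398 g
L-glutamine: dilute stock: 1.15 mM × 4320 mL ÷ 39.7 mM = 125.139 mL
lactose monohydrate: 97.1 mmol/L × 360.31 g/mol × 4.32 L ÷ 1000 = 151.140 g
Tricine: 12.1 g/L × 4.32 L = 52.272 g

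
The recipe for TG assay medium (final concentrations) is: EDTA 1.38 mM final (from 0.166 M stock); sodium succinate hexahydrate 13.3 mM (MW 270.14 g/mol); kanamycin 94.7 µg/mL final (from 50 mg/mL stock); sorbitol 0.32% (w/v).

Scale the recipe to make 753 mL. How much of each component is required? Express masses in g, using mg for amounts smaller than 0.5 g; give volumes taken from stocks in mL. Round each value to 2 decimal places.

Target volume = 753 mL = 0.753 L.
EDTA: C1V1 = C2V2 → 1.38 mM × 753 mL ÷ 166 mM = 6.26 mL
sodium succinate hexahydrate: 13.3 mmol/L × 270.14 g/mol × 0.753 L ÷ 1000 = 2.71 g
kanamycin: V = C2·V2/C1 = 94.7 µg/mL × 753 mL ÷ 50000 µg/mL = 1.43 mL
sorbitol: 0.32 g per 100 mL × 753 mL ÷ 100 = 2.41 g

EDTA 6.26 mL; sodium succinate hexahydrate 2.71 g; kanamycin 1.43 mL; sorbitol 2.41 g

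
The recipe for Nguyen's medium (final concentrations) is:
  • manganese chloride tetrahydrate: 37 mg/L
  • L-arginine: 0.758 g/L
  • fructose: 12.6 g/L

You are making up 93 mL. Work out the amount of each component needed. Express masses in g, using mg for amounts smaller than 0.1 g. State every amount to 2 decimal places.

manganese chloride tetrahydrate 3.44 mg; L-arginine 70.49 mg; fructose 1.17 g

Working volume: 93 mL = 0.093 L.
manganese chloride tetrahydrate: 37 mg/L × 0.093 L = 3.44 mg
L-arginine: 0.758 g/L × 0.093 L = 0.070494 g = 70.49 mg
fructose: 12.6 g/L × 0.093 L = 1.17 g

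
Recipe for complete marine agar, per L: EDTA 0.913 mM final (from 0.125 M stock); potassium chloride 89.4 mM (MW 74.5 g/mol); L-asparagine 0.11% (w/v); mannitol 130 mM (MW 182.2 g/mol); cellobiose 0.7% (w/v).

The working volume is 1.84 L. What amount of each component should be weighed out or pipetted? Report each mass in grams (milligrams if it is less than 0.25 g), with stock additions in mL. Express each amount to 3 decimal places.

EDTA 13.439 mL; potassium chloride 12.255 g; L-asparagine 2.024 g; mannitol 43.582 g; cellobiose 12.880 g

Scale factor relative to 1 L: 1.84.
EDTA: C1V1 = C2V2 → 0.913 mM × 1840 mL ÷ 125 mM = 13.439 mL
potassium chloride: 89.4 mmol/L × 74.5 g/mol × 1.84 L ÷ 1000 = 12.255 g
L-asparagine: 0.11% w/v = 1.1 g/L → 1.1 × 1.84 L = 2.024 g
mannitol: 130 mmol/L × 182.2 g/mol × 1.84 L ÷ 1000 = 43.582 g
cellobiose: 0.7% w/v = 7 g/L → 7 × 1.84 L = 12.880 g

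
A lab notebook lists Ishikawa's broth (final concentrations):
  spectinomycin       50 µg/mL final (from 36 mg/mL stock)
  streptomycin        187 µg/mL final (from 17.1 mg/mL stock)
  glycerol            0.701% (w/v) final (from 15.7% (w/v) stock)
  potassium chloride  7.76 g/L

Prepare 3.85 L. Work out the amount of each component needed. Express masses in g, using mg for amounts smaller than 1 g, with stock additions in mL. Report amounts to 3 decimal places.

Working volume: 3.85 L.
spectinomycin: dilute stock: 50 µg/mL × 3850 mL ÷ 36000 µg/mL = 5.347 mL
streptomycin: dilute stock: 187 µg/mL × 3850 mL ÷ 17100 µg/mL = 42.102 mL
glycerol: V = C2·V2/C1 = 0.701% ÷ 15.7% × 3850 mL = 171.901 mL
potassium chloride: 7.76 g/L × 3.85 L = 29.876 g

spectinomycin 5.347 mL; streptomycin 42.102 mL; glycerol 171.901 mL; potassium chloride 29.876 g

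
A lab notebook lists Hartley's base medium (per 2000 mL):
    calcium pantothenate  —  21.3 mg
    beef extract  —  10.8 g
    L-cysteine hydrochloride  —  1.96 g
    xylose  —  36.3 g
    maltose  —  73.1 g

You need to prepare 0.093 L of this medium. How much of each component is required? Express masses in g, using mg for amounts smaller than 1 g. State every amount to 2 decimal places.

Scale factor = 93 mL / 2000 mL = 0.0465.
calcium pantothenate: 21.3 mg × (93 mL / 2000 mL) = 0.99 mg
beef extract: 10.8 g × (93 mL / 2000 mL) = 0.5022 g = 502.20 mg
L-cysteine hydrochloride: 1.96 g × (93 mL / 2000 mL) = 0.09114 g = 91.14 mg
xylose: 36.3 g × (93 mL / 2000 mL) = 1.69 g
maltose: 73.1 g × (93 mL / 2000 mL) = 3.40 g

calcium pantothenate 0.99 mg; beef extract 502.20 mg; L-cysteine hydrochloride 91.14 mg; xylose 1.69 g; maltose 3.40 g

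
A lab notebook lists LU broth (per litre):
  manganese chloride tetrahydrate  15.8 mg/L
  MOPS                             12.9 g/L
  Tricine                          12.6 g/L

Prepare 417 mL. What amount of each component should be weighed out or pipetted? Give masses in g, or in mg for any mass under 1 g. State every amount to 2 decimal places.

Working volume: 417 mL = 0.417 L.
manganese chloride tetrahydrate: 15.8 mg/L × 0.417 L = 6.59 mg
MOPS: 12.9 g/L × 0.417 L = 5.38 g
Tricine: 12.6 g/L × 0.417 L = 5.25 g

manganese chloride tetrahydrate 6.59 mg; MOPS 5.38 g; Tricine 5.25 g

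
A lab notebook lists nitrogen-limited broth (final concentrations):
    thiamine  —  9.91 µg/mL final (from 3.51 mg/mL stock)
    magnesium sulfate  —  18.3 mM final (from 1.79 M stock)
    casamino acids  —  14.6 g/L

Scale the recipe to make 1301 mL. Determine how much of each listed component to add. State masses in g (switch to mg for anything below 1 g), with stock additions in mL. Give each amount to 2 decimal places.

thiamine 3.67 mL; magnesium sulfate 13.30 mL; casamino acids 18.99 g

Target volume = 1301 mL = 1.301 L.
thiamine: V = C2·V2/C1 = 9.91 µg/mL × 1301 mL ÷ 3510 µg/mL = 3.67 mL
magnesium sulfate: dilute stock: 18.3 mM × 1301 mL ÷ 1790 mM = 13.30 mL
casamino acids: 14.6 g/L × 1.301 L = 18.99 g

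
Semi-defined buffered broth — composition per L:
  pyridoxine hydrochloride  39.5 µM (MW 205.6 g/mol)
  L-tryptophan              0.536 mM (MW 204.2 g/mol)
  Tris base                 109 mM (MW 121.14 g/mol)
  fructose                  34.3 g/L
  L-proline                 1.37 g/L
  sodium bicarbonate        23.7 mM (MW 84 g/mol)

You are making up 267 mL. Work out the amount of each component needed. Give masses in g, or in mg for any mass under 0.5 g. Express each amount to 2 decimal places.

Working volume: 267 mL = 0.267 L.
pyridoxine hydrochloride: 39.5 µmol/L × 205.6 g/mol × 0.267 L ÷ 1000 = 2.17 mg
L-tryptophan: 0.536 mmol/L × 204.2 mg/mmol × 0.267 L = 29.22 mg
Tris base: 109 mmol/L × 121.14 g/mol × 0.267 L ÷ 1000 = 3.53 g
fructose: 34.3 g/L × 0.267 L = 9.16 g
L-proline: 1.37 g/L × 0.267 L = 0.36579 g = 365.79 mg
sodium bicarbonate: 23.7 mmol/L × 84 g/mol × 0.267 L ÷ 1000 = 0.53 g

pyridoxine hydrochloride 2.17 mg; L-tryptophan 29.22 mg; Tris base 3.53 g; fructose 9.16 g; L-proline 365.79 mg; sodium bicarbonate 0.53 g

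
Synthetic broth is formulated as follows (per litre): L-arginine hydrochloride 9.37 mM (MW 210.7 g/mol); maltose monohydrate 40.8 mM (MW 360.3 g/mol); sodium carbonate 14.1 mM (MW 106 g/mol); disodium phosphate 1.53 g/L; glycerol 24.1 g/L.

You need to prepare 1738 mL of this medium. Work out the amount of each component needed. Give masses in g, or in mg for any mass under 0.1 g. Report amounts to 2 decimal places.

L-arginine hydrochloride 3.43 g; maltose monohydrate 25.55 g; sodium carbonate 2.60 g; disodium phosphate 2.66 g; glycerol 41.89 g

Working volume: 1738 mL = 1.738 L.
L-arginine hydrochloride: 9.37 mmol/L × 210.7 g/mol × 1.738 L ÷ 1000 = 3.43 g
maltose monohydrate: 40.8 mmol/L × 360.3 g/mol × 1.738 L ÷ 1000 = 25.55 g
sodium carbonate: 14.1 mmol/L × 106 g/mol × 1.738 L ÷ 1000 = 2.60 g
disodium phosphate: 1.53 g/L × 1.738 L = 2.66 g
glycerol: 24.1 g/L × 1.738 L = 41.89 g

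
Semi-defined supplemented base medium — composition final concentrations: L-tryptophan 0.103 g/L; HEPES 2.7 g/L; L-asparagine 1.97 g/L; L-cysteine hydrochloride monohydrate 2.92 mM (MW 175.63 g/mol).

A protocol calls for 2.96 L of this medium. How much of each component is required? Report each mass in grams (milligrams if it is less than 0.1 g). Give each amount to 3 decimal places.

Scale factor relative to 1 L: 2.96.
L-tryptophan: 0.103 g/L × 2.96 L = 0.305 g
HEPES: 2.7 g/L × 2.96 L = 7.992 g
L-asparagine: 1.97 g/L × 2.96 L = 5.831 g
L-cysteine hydrochloride monohydrate: 2.92 mmol/L × 175.63 g/mol × 2.96 L ÷ 1000 = 1.518 g

L-tryptophan 0.305 g; HEPES 7.992 g; L-asparagine 5.831 g; L-cysteine hydrochloride monohydrate 1.518 g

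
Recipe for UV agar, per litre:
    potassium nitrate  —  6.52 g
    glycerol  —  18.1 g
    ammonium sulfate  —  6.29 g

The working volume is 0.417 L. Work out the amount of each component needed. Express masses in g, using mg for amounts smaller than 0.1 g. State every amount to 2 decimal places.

Ratio of target to recipe volume: 417 / 1000 = 0.417.
potassium nitrate: 6.52 g × (417 mL / 1000 mL) = 2.72 g
glycerol: 18.1 g × (417 mL / 1000 mL) = 7.55 g
ammonium sulfate: 6.29 g × (417 mL / 1000 mL) = 2.62 g

potassium nitrate 2.72 g; glycerol 7.55 g; ammonium sulfate 2.62 g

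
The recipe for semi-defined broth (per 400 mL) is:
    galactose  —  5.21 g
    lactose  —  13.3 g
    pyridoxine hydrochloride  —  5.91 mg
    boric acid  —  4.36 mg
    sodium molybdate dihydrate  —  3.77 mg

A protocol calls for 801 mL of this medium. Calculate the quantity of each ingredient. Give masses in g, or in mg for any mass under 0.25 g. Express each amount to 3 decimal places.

Scale factor = 801 mL / 400 mL = 2.0025.
galactose: 5.21 g × (801 mL / 400 mL) = 10.433 g
lactose: 13.3 g × (801 mL / 400 mL) = 26.633 g
pyridoxine hydrochloride: 5.91 mg × (801 mL / 400 mL) = 11.835 mg
boric acid: 4.36 mg × (801 mL / 400 mL) = 8.731 mg
sodium molybdate dihydrate: 3.77 mg × (801 mL / 400 mL) = 7.549 mg

galactose 10.433 g; lactose 26.633 g; pyridoxine hydrochloride 11.835 mg; boric acid 8.731 mg; sodium molybdate dihydrate 7.549 mg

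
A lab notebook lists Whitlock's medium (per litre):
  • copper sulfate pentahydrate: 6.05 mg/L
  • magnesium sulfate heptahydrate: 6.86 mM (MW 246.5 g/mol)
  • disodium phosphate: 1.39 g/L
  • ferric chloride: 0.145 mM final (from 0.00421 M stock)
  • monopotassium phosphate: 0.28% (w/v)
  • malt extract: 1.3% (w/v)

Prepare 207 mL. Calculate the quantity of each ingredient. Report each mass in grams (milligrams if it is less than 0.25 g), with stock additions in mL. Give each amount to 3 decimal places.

copper sulfate pentahydrate 1.252 mg; magnesium sulfate heptahydrate 0.350 g; disodium phosphate 0.288 g; ferric chloride 7.129 mL; monopotassium phosphate 0.580 g; malt extract 2.691 g

Target volume = 207 mL = 0.207 L.
copper sulfate pentahydrate: 6.05 mg/L × 0.207 L = 1.252 mg
magnesium sulfate heptahydrate: 6.86 mmol/L × 246.5 g/mol × 0.207 L ÷ 1000 = 0.350 g
disodium phosphate: 1.39 g/L × 0.207 L = 0.288 g
ferric chloride: dilute stock: 0.145 mM × 207 mL ÷ 4.21 mM = 7.129 mL
monopotassium phosphate: 0.28% w/v = 2.8 g/L → 2.8 × 0.207 L = 0.580 g
malt extract: 1.3 g per 100 mL × 207 mL ÷ 100 = 2.691 g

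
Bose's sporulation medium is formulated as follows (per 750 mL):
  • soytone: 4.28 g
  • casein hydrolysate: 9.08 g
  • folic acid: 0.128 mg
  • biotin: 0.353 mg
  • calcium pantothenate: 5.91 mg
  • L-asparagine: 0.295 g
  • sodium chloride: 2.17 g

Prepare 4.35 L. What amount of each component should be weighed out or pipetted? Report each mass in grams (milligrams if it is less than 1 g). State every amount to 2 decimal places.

soytone 24.82 g; casein hydrolysate 52.66 g; folic acid 0.74 mg; biotin 2.05 mg; calcium pantothenate 34.28 mg; L-asparagine 1.71 g; sodium chloride 12.59 g

Ratio of target to recipe volume: 4350 / 750 = 5.8.
soytone: 4.28 g × (4350 mL / 750 mL) = 24.82 g
casein hydrolysate: 9.08 g × (4350 mL / 750 mL) = 52.66 g
folic acid: 0.128 mg × (4350 mL / 750 mL) = 0.74 mg
biotin: 0.353 mg × (4350 mL / 750 mL) = 2.05 mg
calcium pantothenate: 5.91 mg × (4350 mL / 750 mL) = 34.28 mg
L-asparagine: 0.295 g × (4350 mL / 750 mL) = 1.71 g
sodium chloride: 2.17 g × (4350 mL / 750 mL) = 12.59 g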